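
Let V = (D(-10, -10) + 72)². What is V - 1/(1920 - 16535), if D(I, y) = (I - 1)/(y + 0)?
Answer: 1561937223/292300 ≈ 5343.6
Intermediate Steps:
D(I, y) = (-1 + I)/y
V = 534361/100 (V = ((-1 - 10)/(-10) + 72)² = (-⅒*(-11) + 72)² = (11/10 + 72)² = (731/10)² = 534361/100 ≈ 5343.6)
V - 1/(1920 - 16535) = 534361/100 - 1/(1920 - 16535) = 534361/100 - 1/(-14615) = 534361/100 - 1*(-1/14615) = 534361/100 + 1/14615 = 1561937223/292300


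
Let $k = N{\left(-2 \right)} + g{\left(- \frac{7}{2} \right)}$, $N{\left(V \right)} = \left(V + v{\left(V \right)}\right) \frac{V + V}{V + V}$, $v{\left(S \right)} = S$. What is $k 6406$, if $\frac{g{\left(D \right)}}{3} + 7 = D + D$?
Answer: $-294676$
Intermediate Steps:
$g{\left(D \right)} = -21 + 6 D$ ($g{\left(D \right)} = -21 + 3 \left(D + D\right) = -21 + 3 \cdot 2 D = -21 + 6 D$)
$N{\left(V \right)} = 2 V$ ($N{\left(V \right)} = \left(V + V\right) \frac{V + V}{V + V} = 2 V \frac{2 V}{2 V} = 2 V 2 V \frac{1}{2 V} = 2 V 1 = 2 V$)
$k = -46$ ($k = 2 \left(-2\right) - \left(21 - 6 \left(- \frac{7}{2}\right)\right) = -4 - \left(21 - 6 \left(\left(-7\right) \frac{1}{2}\right)\right) = -4 + \left(-21 + 6 \left(- \frac{7}{2}\right)\right) = -4 - 42 = -46$)
$k 6406 = \left(-46\right) 6406 = -294676$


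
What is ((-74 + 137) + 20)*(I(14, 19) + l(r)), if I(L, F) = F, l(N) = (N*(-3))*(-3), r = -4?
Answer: -1411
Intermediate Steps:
l(N) = 9*N (l(N) = -3*N*(-3) = 9*N)
((-74 + 137) + 20)*(I(14, 19) + l(r)) = ((-74 + 137) + 20)*(19 + 9*(-4)) = (63 + 20)*(19 - 36) = 83*(-17) = -1411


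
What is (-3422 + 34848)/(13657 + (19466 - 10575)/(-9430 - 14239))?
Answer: 371910997/161619321 ≈ 2.3012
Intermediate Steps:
(-3422 + 34848)/(13657 + (19466 - 10575)/(-9430 - 14239)) = 31426/(13657 + 8891/(-23669)) = 31426/(13657 + 8891*(-1/23669)) = 31426/(13657 - 8891/23669) = 31426/(323238642/23669) = 31426*(23669/323238642) = 371910997/161619321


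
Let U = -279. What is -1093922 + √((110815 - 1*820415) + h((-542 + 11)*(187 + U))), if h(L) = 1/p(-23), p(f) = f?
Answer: -1093922 + I*√375378423/23 ≈ -1.0939e+6 + 842.38*I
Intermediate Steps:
h(L) = -1/23 (h(L) = 1/(-23) = -1/23)
-1093922 + √((110815 - 1*820415) + h((-542 + 11)*(187 + U))) = -1093922 + √((110815 - 1*820415) - 1/23) = -1093922 + √((110815 - 820415) - 1/23) = -1093922 + √(-709600 - 1/23) = -1093922 + √(-16320801/23) = -1093922 + I*√375378423/23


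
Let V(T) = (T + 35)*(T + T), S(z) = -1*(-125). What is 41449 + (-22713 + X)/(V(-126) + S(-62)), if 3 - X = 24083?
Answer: 955642800/23057 ≈ 41447.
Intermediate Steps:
X = -24080 (X = 3 - 1*24083 = 3 - 24083 = -24080)
S(z) = 125
V(T) = 2*T*(35 + T) (V(T) = (35 + T)*(2*T) = 2*T*(35 + T))
41449 + (-22713 + X)/(V(-126) + S(-62)) = 41449 + (-22713 - 24080)/(2*(-126)*(35 - 126) + 125) = 41449 - 46793/(2*(-126)*(-91) + 125) = 41449 - 46793/(22932 + 125) = 41449 - 46793/23057 = 955642800/23057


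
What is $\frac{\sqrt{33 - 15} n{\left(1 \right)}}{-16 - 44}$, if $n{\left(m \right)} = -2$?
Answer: $\frac{\sqrt{2}}{10} \approx 0.14142$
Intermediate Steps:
$\frac{\sqrt{33 - 15} n{\left(1 \right)}}{-16 - 44} = \frac{\sqrt{33 - 15} \left(-2\right)}{-16 - 44} = \frac{\sqrt{18} \left(-2\right)}{-60} = 3 \sqrt{2} \left(-2\right) \left(- \frac{1}{60}\right) = - 6 \sqrt{2} \left(- \frac{1}{60}\right) = \frac{\sqrt{2}}{10}$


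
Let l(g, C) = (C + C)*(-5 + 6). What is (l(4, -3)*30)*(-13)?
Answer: 2340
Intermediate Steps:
l(g, C) = 2*C (l(g, C) = (2*C)*1 = 2*C)
(l(4, -3)*30)*(-13) = ((2*(-3))*30)*(-13) = -6*30*(-13) = -180*(-13) = 2340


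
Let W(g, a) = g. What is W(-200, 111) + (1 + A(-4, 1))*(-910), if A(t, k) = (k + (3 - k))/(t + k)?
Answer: -200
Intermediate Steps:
A(t, k) = 3/(k + t)
W(-200, 111) + (1 + A(-4, 1))*(-910) = -200 + (1 + 3/(1 - 4))*(-910) = -200 + (1 + 3/(-3))*(-910) = -200 + (1 + 3*(-⅓))*(-910) = -200 + (1 - 1)*(-910) = -200 + 0*(-910) = -200 + 0 = -200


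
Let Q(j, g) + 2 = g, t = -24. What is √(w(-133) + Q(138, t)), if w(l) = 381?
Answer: √355 ≈ 18.841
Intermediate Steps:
Q(j, g) = -2 + g
√(w(-133) + Q(138, t)) = √(381 + (-2 - 24)) = √(381 - 26) = √355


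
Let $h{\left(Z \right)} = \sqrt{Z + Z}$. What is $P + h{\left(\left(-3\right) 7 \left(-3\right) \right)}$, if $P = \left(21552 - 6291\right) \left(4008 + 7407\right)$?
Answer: $174204315 + 3 \sqrt{14} \approx 1.742 \cdot 10^{8}$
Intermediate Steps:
$h{\left(Z \right)} = \sqrt{2} \sqrt{Z}$ ($h{\left(Z \right)} = \sqrt{2 Z} = \sqrt{2} \sqrt{Z}$)
$P = 174204315$ ($P = 15261 \cdot 11415 = 174204315$)
$P + h{\left(\left(-3\right) 7 \left(-3\right) \right)} = 174204315 + \sqrt{2} \sqrt{\left(-3\right) 7 \left(-3\right)} = 174204315 + \sqrt{2} \sqrt{\left(-21\right) \left(-3\right)} = 174204315 + \sqrt{2} \sqrt{63} = 174204315 + \sqrt{2} \cdot 3 \sqrt{7} = 174204315 + 3 \sqrt{14}$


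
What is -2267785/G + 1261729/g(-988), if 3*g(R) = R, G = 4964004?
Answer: -2348990497541/613054494 ≈ -3831.6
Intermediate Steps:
g(R) = R/3
-2267785/G + 1261729/g(-988) = -2267785/4964004 + 1261729/(((⅓)*(-988))) = -2267785*1/4964004 + 1261729/(-988/3) = -2267785/4964004 + 1261729*(-3/988) = -2267785/4964004 - 3785187/988 = -2348990497541/613054494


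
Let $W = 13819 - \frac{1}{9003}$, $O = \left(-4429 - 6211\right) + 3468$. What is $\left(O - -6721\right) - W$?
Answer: $- \frac{128472809}{9003} \approx -14270.0$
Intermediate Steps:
$O = -7172$ ($O = -10640 + 3468 = -7172$)
$W = \frac{124412456}{9003}$ ($W = 13819 - \frac{1}{9003} = \frac{124412456}{9003} \approx 13819.0$)
$\left(O - -6721\right) - W = \left(-7172 - -6721\right) - \frac{124412456}{9003} = \left(-7172 + 6721\right) - \frac{124412456}{9003} = -451 - \frac{124412456}{9003} = - \frac{128472809}{9003}$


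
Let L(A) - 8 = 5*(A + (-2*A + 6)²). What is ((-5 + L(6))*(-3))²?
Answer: 408321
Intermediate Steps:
L(A) = 8 + 5*A + 5*(6 - 2*A)² (L(A) = 8 + 5*(A + (-2*A + 6)²) = 8 + 5*(A + (6 - 2*A)²) = 8 + (5*A + 5*(6 - 2*A)²) = 8 + 5*A + 5*(6 - 2*A)²)
((-5 + L(6))*(-3))² = ((-5 + (188 - 115*6 + 20*6²))*(-3))² = ((-5 + (188 - 690 + 20*36))*(-3))² = ((-5 + (188 - 690 + 720))*(-3))² = ((-5 + 218)*(-3))² = (213*(-3))² = (-639)² = 408321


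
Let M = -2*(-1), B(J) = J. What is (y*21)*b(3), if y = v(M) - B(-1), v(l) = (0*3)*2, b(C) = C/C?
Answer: 21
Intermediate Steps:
M = 2
b(C) = 1
v(l) = 0 (v(l) = 0*2 = 0)
y = 1 (y = 0 - 1*(-1) = 0 + 1 = 1)
(y*21)*b(3) = (1*21)*1 = 21*1 = 21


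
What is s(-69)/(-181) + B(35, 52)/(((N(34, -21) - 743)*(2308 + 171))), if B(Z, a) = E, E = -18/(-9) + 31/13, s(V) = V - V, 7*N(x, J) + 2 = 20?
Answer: -399/167032541 ≈ -2.3888e-6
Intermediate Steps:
N(x, J) = 18/7 (N(x, J) = -2/7 + (⅐)*20 = -2/7 + 20/7 = 18/7)
s(V) = 0
E = 57/13 (E = -18*(-⅑) + 31*(1/13) = 2 + 31/13 = 57/13 ≈ 4.3846)
B(Z, a) = 57/13
s(-69)/(-181) + B(35, 52)/(((N(34, -21) - 743)*(2308 + 171))) = 0/(-181) + 57/(13*(((18/7 - 743)*(2308 + 171)))) = 0*(-1/181) + 57/(13*((-5183/7*2479))) = 0 + 57/(13*(-12848657/7)) = 0 + (57/13)*(-7/12848657) = 0 - 399/167032541 = -399/167032541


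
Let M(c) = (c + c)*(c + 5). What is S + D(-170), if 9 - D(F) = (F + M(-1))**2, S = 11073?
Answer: -20602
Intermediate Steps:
M(c) = 2*c*(5 + c) (M(c) = (2*c)*(5 + c) = 2*c*(5 + c))
D(F) = 9 - (-8 + F)**2 (D(F) = 9 - (F + 2*(-1)*(5 - 1))**2 = 9 - (F + 2*(-1)*4)**2 = 9 - (F - 8)**2 = 9 - (-8 + F)**2)
S + D(-170) = 11073 + (9 - (-8 - 170)**2) = 11073 + (9 - 1*(-178)**2) = 11073 + (9 - 1*31684) = 11073 + (9 - 31684) = 11073 - 31675 = -20602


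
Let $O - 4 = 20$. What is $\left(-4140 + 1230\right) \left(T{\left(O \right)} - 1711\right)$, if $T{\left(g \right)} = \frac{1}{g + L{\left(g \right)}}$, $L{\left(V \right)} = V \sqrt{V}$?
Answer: $\frac{458069405}{92} - \frac{485 \sqrt{6}}{46} \approx 4.979 \cdot 10^{6}$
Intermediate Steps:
$O = 24$ ($O = 4 + 20 = 24$)
$L{\left(V \right)} = V^{\frac{3}{2}}$
$T{\left(g \right)} = \frac{1}{g + g^{\frac{3}{2}}}$
$\left(-4140 + 1230\right) \left(T{\left(O \right)} - 1711\right) = \left(-4140 + 1230\right) \left(\frac{1}{24 + 24^{\frac{3}{2}}} - 1711\right) = - 2910 \left(\frac{1}{24 + 48 \sqrt{6}} - 1711\right) = - 2910 \left(-1711 + \frac{1}{24 + 48 \sqrt{6}}\right) = 4979010 - \frac{2910}{24 + 48 \sqrt{6}}$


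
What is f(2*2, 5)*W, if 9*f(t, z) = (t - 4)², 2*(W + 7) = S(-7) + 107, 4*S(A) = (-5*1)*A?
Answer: 0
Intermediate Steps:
S(A) = -5*A/4 (S(A) = ((-5*1)*A)/4 = (-5*A)/4 = -5*A/4)
W = 407/8 (W = -7 + (-5/4*(-7) + 107)/2 = -7 + (35/4 + 107)/2 = -7 + (½)*(463/4) = -7 + 463/8 = 407/8 ≈ 50.875)
f(t, z) = (-4 + t)²/9 (f(t, z) = (t - 4)²/9 = (-4 + t)²/9)
f(2*2, 5)*W = ((-4 + 2*2)²/9)*(407/8) = ((-4 + 4)²/9)*(407/8) = ((⅑)*0²)*(407/8) = ((⅑)*0)*(407/8) = 0*(407/8) = 0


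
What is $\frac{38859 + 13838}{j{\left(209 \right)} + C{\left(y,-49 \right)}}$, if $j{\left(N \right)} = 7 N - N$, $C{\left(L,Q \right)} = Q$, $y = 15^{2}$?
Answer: $\frac{52697}{1205} \approx 43.732$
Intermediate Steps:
$y = 225$
$j{\left(N \right)} = 6 N$
$\frac{38859 + 13838}{j{\left(209 \right)} + C{\left(y,-49 \right)}} = \frac{38859 + 13838}{6 \cdot 209 - 49} = \frac{52697}{1254 - 49} = \frac{52697}{1205}$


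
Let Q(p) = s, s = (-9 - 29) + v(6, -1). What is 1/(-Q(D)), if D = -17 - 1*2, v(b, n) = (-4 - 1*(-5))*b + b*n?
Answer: 1/38 ≈ 0.026316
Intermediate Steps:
v(b, n) = b + b*n (v(b, n) = (-4 + 5)*b + b*n = 1*b + b*n = b + b*n)
s = -38 (s = (-9 - 29) + 6*(1 - 1) = -38 + 6*0 = -38 + 0 = -38)
D = -19 (D = -17 - 2 = -19)
Q(p) = -38
1/(-Q(D)) = 1/(-1*(-38)) = 1/38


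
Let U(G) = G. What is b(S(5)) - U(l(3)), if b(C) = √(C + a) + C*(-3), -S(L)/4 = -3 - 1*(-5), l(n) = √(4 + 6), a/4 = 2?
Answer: 24 - √10 ≈ 20.838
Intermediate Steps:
a = 8 (a = 4*2 = 8)
l(n) = √10
S(L) = -8 (S(L) = -4*(-3 - 1*(-5)) = -4*(-3 + 5) = -4*2 = -8)
b(C) = √(8 + C) - 3*C (b(C) = √(C + 8) + C*(-3) = √(8 + C) - 3*C)
b(S(5)) - U(l(3)) = (√(8 - 8) - 3*(-8)) - √10 = (√0 + 24) - √10 = (0 + 24) - √10 = 24 - √10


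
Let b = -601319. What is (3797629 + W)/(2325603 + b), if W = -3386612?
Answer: 411017/1724284 ≈ 0.23837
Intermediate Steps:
(3797629 + W)/(2325603 + b) = (3797629 - 3386612)/(2325603 - 601319) = 411017/1724284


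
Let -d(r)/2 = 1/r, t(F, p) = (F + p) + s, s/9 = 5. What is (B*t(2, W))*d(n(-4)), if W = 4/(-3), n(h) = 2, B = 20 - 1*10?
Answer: -1370/3 ≈ -456.67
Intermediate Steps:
s = 45 (s = 9*5 = 45)
B = 10 (B = 20 - 10 = 10)
W = -4/3 (W = 4*(-⅓) = -4/3 ≈ -1.3333)
t(F, p) = 45 + F + p (t(F, p) = (F + p) + 45 = 45 + F + p)
d(r) = -2/r
(B*t(2, W))*d(n(-4)) = (10*(45 + 2 - 4/3))*(-2/2) = (10*(137/3))*(-2*½) = (1370/3)*(-1) = -1370/3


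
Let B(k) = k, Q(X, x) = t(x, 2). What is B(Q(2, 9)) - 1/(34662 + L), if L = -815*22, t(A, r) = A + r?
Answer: 184051/16732 ≈ 11.000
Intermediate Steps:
L = -17930
Q(X, x) = 2 + x (Q(X, x) = x + 2 = 2 + x)
B(Q(2, 9)) - 1/(34662 + L) = (2 + 9) - 1/(34662 - 17930) = 11 - 1/16732 = 184051/16732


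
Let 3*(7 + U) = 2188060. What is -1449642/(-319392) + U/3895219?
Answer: 979936740949/207350297808 ≈ 4.7260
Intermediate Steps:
U = 2188039/3 (U = -7 + (1/3)*2188060 = -7 + 2188060/3 = 2188039/3 ≈ 7.2935e+5)
-1449642/(-319392) + U/3895219 = -1449642/(-319392) + (2188039/3)/3895219 = -1449642*(-1/319392) + (2188039/3)*(1/3895219) = 241607/53232 + 2188039/11685657 = 979936740949/207350297808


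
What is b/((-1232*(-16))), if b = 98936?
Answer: 12367/2464 ≈ 5.0191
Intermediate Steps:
b/((-1232*(-16))) = 98936/((-1232*(-16))) = 98936/19712 = 98936*(1/19712) = 12367/2464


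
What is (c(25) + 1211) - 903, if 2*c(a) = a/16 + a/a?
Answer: 9897/32 ≈ 309.28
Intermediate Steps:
c(a) = ½ + a/32 (c(a) = (a/16 + a/a)/2 = (a*(1/16) + 1)/2 = (a/16 + 1)/2 = (1 + a/16)/2 = ½ + a/32)
(c(25) + 1211) - 903 = ((½ + (1/32)*25) + 1211) - 903 = ((½ + 25/32) + 1211) - 903 = (41/32 + 1211) - 903 = 38793/32 - 903 = 9897/32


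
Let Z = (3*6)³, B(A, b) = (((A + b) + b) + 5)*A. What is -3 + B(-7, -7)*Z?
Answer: 653181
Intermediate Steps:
B(A, b) = A*(5 + A + 2*b) (B(A, b) = ((A + 2*b) + 5)*A = (5 + A + 2*b)*A = A*(5 + A + 2*b))
Z = 5832 (Z = 18³ = 5832)
-3 + B(-7, -7)*Z = -3 - 7*(5 - 7 + 2*(-7))*5832 = -3 - 7*(5 - 7 - 14)*5832 = -3 - 7*(-16)*5832 = -3 + 112*5832 = -3 + 653184 = 653181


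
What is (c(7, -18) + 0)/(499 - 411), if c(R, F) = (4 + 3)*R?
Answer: 49/88 ≈ 0.55682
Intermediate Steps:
c(R, F) = 7*R
(c(7, -18) + 0)/(499 - 411) = (7*7 + 0)/(499 - 411) = (49 + 0)/88 = 49*(1/88) = 49/88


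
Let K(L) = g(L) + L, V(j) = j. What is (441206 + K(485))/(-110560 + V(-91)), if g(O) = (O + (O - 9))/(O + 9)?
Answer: -218196315/54661594 ≈ -3.9918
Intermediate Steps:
g(O) = (-9 + 2*O)/(9 + O) (g(O) = (O + (-9 + O))/(9 + O) = (-9 + 2*O)/(9 + O))
K(L) = L + (-9 + 2*L)/(9 + L) (K(L) = (-9 + 2*L)/(9 + L) + L = L + (-9 + 2*L)/(9 + L))
(441206 + K(485))/(-110560 + V(-91)) = (441206 + (-9 + 485² + 11*485)/(9 + 485))/(-110560 - 91) = (441206 + (-9 + 235225 + 5335)/494)/(-110651) = (441206 + (1/494)*240551)*(-1/110651) = (441206 + 240551/494)*(-1/110651) = (218196315/494)*(-1/110651) = -218196315/54661594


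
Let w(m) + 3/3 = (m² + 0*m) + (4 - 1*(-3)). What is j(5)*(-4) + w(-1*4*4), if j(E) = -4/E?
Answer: 1326/5 ≈ 265.20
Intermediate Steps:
w(m) = 6 + m² (w(m) = -1 + ((m² + 0*m) + (4 - 1*(-3))) = -1 + ((m² + 0) + (4 + 3)) = -1 + (m² + 7) = -1 + (7 + m²) = 6 + m²)
j(5)*(-4) + w(-1*4*4) = -4/5*(-4) + (6 + (-1*4*4)²) = -4*⅕*(-4) + (6 + (-4*4)²) = -⅘*(-4) + (6 + (-16)²) = 16/5 + (6 + 256) = 16/5 + 262 = 1326/5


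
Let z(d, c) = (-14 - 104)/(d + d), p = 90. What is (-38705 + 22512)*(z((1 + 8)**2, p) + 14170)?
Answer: -18584884223/81 ≈ -2.2944e+8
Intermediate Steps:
z(d, c) = -59/d (z(d, c) = -118*1/(2*d) = -59/d)
(-38705 + 22512)*(z((1 + 8)**2, p) + 14170) = (-38705 + 22512)*(-59/(1 + 8)**2 + 14170) = -16193*(-59/(9**2) + 14170) = -16193*(-59/81 + 14170) = -16193*1147711/81 = -18584884223/81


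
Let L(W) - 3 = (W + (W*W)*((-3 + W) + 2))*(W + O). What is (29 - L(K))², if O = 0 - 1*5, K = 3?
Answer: 4624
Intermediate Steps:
O = -5 (O = 0 - 5 = -5)
L(W) = 3 + (-5 + W)*(W + W²*(-1 + W)) (L(W) = 3 + (W + (W*W)*((-3 + W) + 2))*(W - 5) = 3 + (W + W²*(-1 + W))*(-5 + W) = 3 + (-5 + W)*(W + W²*(-1 + W)))
(29 - L(K))² = (29 - (3 + 3⁴ - 6*3³ - 5*3 + 6*3²))² = (29 - (3 + 81 - 6*27 - 15 + 6*9))² = (29 - (3 + 81 - 162 - 15 + 54))² = (29 - 1*(-39))² = (29 + 39)² = 68² = 4624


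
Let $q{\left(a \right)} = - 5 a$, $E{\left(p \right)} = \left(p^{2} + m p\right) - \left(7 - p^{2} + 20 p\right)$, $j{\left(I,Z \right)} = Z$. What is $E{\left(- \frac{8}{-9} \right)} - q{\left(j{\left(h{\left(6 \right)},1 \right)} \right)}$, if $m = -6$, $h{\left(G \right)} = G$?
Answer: $- \frac{1906}{81} \approx -23.531$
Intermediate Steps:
$E{\left(p \right)} = -7 - 26 p + 2 p^{2}$ ($E{\left(p \right)} = \left(p^{2} - 6 p\right) - \left(7 - p^{2} + 20 p\right) = -7 - 26 p + 2 p^{2}$)
$E{\left(- \frac{8}{-9} \right)} - q{\left(j{\left(h{\left(6 \right)},1 \right)} \right)} = \left(-7 - 26 \left(- \frac{8}{-9}\right) + 2 \left(- \frac{8}{-9}\right)^{2}\right) - \left(-5\right) 1 = \left(-7 - 26 \left(\left(-8\right) \left(- \frac{1}{9}\right)\right) + 2 \left(\left(-8\right) \left(- \frac{1}{9}\right)\right)^{2}\right) - -5 = \left(-7 - \frac{208}{9} + 2 \left(\frac{8}{9}\right)^{2}\right) + 5 = \left(-7 - \frac{208}{9} + 2 \cdot \frac{64}{81}\right) + 5 = \left(-7 - \frac{208}{9} + \frac{128}{81}\right) + 5 = - \frac{2311}{81} + 5 = - \frac{1906}{81}$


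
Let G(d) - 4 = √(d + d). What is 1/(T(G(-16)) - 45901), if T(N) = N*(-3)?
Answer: I/(-45913*I + 12*√2) ≈ -2.178e-5 + 8.0505e-9*I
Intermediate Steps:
G(d) = 4 + √2*√d (G(d) = 4 + √(d + d) = 4 + √(2*d) = 4 + √2*√d)
T(N) = -3*N
1/(T(G(-16)) - 45901) = 1/(-3*(4 + √2*√(-16)) - 45901) = 1/(-3*(4 + √2*(4*I)) - 45901) = 1/(-3*(4 + 4*I*√2) - 45901) = 1/((-12 - 12*I*√2) - 45901) = 1/(-45913 - 12*I*√2)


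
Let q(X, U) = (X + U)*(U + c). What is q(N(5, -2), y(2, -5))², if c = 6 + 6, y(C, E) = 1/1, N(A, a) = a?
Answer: 169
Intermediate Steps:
y(C, E) = 1
c = 12
q(X, U) = (12 + U)*(U + X) (q(X, U) = (X + U)*(U + 12) = (U + X)*(12 + U) = (12 + U)*(U + X))
q(N(5, -2), y(2, -5))² = (1² + 12*1 + 12*(-2) + 1*(-2))² = (1 + 12 - 24 - 2)² = (-13)² = 169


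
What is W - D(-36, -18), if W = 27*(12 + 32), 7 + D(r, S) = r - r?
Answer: 1195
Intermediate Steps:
D(r, S) = -7 (D(r, S) = -7 + (r - r) = -7 + 0 = -7)
W = 1188 (W = 27*44 = 1188)
W - D(-36, -18) = 1188 - 1*(-7) = 1188 + 7 = 1195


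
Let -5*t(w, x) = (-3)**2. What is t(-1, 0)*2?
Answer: -18/5 ≈ -3.6000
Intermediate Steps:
t(w, x) = -9/5 (t(w, x) = -1/5*(-3)**2 = -1/5*9 = -9/5)
t(-1, 0)*2 = -9/5*2 = -18/5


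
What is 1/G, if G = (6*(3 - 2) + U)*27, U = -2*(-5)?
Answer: 1/432 ≈ 0.0023148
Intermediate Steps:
U = 10
G = 432 (G = (6*(3 - 2) + 10)*27 = (6*1 + 10)*27 = (6 + 10)*27 = 16*27 = 432)
1/G = 1/432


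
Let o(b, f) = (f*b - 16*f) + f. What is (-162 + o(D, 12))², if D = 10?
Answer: 49284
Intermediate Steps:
o(b, f) = -15*f + b*f (o(b, f) = (b*f - 16*f) + f = (-16*f + b*f) + f = -15*f + b*f)
(-162 + o(D, 12))² = (-162 + 12*(-15 + 10))² = (-162 + 12*(-5))² = (-162 - 60)² = (-222)² = 49284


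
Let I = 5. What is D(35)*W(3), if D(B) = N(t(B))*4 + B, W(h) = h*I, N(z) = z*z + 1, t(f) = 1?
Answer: 645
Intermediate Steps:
N(z) = 1 + z**2 (N(z) = z**2 + 1 = 1 + z**2)
W(h) = 5*h (W(h) = h*5 = 5*h)
D(B) = 8 + B (D(B) = (1 + 1**2)*4 + B = (1 + 1)*4 + B = 2*4 + B = 8 + B)
D(35)*W(3) = (8 + 35)*(5*3) = 43*15 = 645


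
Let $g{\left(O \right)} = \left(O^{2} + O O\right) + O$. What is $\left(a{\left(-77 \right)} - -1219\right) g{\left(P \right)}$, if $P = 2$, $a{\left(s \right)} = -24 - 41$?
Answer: $11540$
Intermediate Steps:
$a{\left(s \right)} = -65$
$g{\left(O \right)} = O + 2 O^{2}$ ($g{\left(O \right)} = \left(O^{2} + O^{2}\right) + O = 2 O^{2} + O = O + 2 O^{2}$)
$\left(a{\left(-77 \right)} - -1219\right) g{\left(P \right)} = \left(-65 - -1219\right) 2 \left(1 + 2 \cdot 2\right) = \left(-65 + 1219\right) 2 \left(1 + 4\right) = 1154 \cdot 2 \cdot 5 = 1154 \cdot 10 = 11540$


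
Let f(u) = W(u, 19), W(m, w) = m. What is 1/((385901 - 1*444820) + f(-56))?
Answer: -1/58975 ≈ -1.6956e-5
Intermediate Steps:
f(u) = u
1/((385901 - 1*444820) + f(-56)) = 1/((385901 - 1*444820) - 56) = 1/((385901 - 444820) - 56) = 1/(-58919 - 56) = 1/(-58975) = -1/58975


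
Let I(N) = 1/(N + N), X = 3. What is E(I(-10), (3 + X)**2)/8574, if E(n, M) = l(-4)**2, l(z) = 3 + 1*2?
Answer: 25/8574 ≈ 0.0029158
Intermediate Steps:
l(z) = 5 (l(z) = 3 + 2 = 5)
I(N) = 1/(2*N)
E(n, M) = 25 (E(n, M) = 5**2 = 25)
E(I(-10), (3 + X)**2)/8574 = 25/8574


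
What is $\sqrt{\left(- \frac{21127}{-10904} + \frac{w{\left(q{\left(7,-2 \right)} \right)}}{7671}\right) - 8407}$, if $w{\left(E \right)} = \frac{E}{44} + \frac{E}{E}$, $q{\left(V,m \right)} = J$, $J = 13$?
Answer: $\frac{i \sqrt{197651200627305176466}}{153348404} \approx 91.679 i$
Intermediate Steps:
$q{\left(V,m \right)} = 13$
$w{\left(E \right)} = 1 + \frac{E}{44}$ ($w{\left(E \right)} = E \frac{1}{44} + 1 = \frac{E}{44} + 1 = 1 + \frac{E}{44}$)
$\sqrt{\left(- \frac{21127}{-10904} + \frac{w{\left(q{\left(7,-2 \right)} \right)}}{7671}\right) - 8407} = \sqrt{\left(- \frac{21127}{-10904} + \frac{1 + \frac{1}{44} \cdot 13}{7671}\right) - 8407} = \sqrt{\left(\left(-21127\right) \left(- \frac{1}{10904}\right) + \left(1 + \frac{13}{44}\right) \frac{1}{7671}\right) - 8407} = \sqrt{\left(\frac{21127}{10904} + \frac{57}{44} \cdot \frac{1}{7671}\right) - 8407} = \sqrt{\left(\frac{21127}{10904} + \frac{19}{112508}\right) - 8407} = \sqrt{\frac{594290923}{306696808} - 8407} = \sqrt{- \frac{2577805773933}{306696808}} = \frac{i \sqrt{197651200627305176466}}{153348404}$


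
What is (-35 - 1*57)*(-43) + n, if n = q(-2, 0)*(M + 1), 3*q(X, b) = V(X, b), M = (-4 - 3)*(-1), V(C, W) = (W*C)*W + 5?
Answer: 11908/3 ≈ 3969.3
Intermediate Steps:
V(C, W) = 5 + C*W**2 (V(C, W) = (C*W)*W + 5 = C*W**2 + 5 = 5 + C*W**2)
M = 7 (M = -7*(-1) = 7)
q(X, b) = 5/3 + X*b**2/3 (q(X, b) = (5 + X*b**2)/3 = 5/3 + X*b**2/3)
n = 40/3 (n = (5/3 + (1/3)*(-2)*0**2)*(7 + 1) = (5/3 + (1/3)*(-2)*0)*8 = (5/3 + 0)*8 = (5/3)*8 = 40/3 ≈ 13.333)
(-35 - 1*57)*(-43) + n = (-35 - 1*57)*(-43) + 40/3 = (-35 - 57)*(-43) + 40/3 = -92*(-43) + 40/3 = 3956 + 40/3 = 11908/3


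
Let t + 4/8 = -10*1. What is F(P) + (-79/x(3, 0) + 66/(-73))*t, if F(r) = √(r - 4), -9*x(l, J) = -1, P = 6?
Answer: 1091349/146 + √2 ≈ 7476.4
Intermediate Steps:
x(l, J) = ⅑ (x(l, J) = -⅑*(-1) = ⅑)
F(r) = √(-4 + r)
t = -21/2 (t = -½ - 10*1 = -½ - 10 = -21/2 ≈ -10.500)
F(P) + (-79/x(3, 0) + 66/(-73))*t = √(-4 + 6) + (-79/⅑ + 66/(-73))*(-21/2) = √2 + (-79*9 + 66*(-1/73))*(-21/2) = √2 + (-711 - 66/73)*(-21/2) = √2 - 51969/73*(-21/2) = √2 + 1091349/146 = 1091349/146 + √2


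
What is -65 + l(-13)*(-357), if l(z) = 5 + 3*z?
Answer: 12073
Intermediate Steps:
-65 + l(-13)*(-357) = -65 + (5 + 3*(-13))*(-357) = -65 + (5 - 39)*(-357) = -65 - 34*(-357) = -65 + 12138 = 12073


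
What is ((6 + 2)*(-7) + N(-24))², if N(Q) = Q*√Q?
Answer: -10688 + 5376*I*√6 ≈ -10688.0 + 13168.0*I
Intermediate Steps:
N(Q) = Q^(3/2)
((6 + 2)*(-7) + N(-24))² = ((6 + 2)*(-7) + (-24)^(3/2))² = (8*(-7) - 48*I*√6)² = (-56 - 48*I*√6)²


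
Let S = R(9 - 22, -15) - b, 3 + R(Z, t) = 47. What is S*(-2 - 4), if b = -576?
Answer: -3720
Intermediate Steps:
R(Z, t) = 44 (R(Z, t) = -3 + 47 = 44)
S = 620 (S = 44 - 1*(-576) = 44 + 576 = 620)
S*(-2 - 4) = 620*(-2 - 4) = 620*(-6) = -3720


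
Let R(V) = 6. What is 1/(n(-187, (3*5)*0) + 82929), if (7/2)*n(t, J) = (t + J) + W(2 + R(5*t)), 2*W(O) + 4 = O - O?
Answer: 1/82875 ≈ 1.2066e-5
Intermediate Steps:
W(O) = -2 (W(O) = -2 + (O - O)/2 = -2 + (1/2)*0 = -2 + 0 = -2)
n(t, J) = -4/7 + 2*J/7 + 2*t/7 (n(t, J) = 2*((t + J) - 2)/7 = 2*((J + t) - 2)/7 = 2*(-2 + J + t)/7 = -4/7 + 2*J/7 + 2*t/7)
1/(n(-187, (3*5)*0) + 82929) = 1/((-4/7 + 2*((3*5)*0)/7 + (2/7)*(-187)) + 82929) = 1/((-4/7 + 2*(15*0)/7 - 374/7) + 82929) = 1/((-4/7 + (2/7)*0 - 374/7) + 82929) = 1/((-4/7 + 0 - 374/7) + 82929) = 1/(-54 + 82929) = 1/82875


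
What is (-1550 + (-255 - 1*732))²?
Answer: 6436369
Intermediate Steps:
(-1550 + (-255 - 1*732))² = (-1550 + (-255 - 732))² = (-1550 - 987)² = (-2537)² = 6436369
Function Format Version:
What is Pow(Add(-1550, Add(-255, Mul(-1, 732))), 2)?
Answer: 6436369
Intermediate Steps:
Pow(Add(-1550, Add(-255, Mul(-1, 732))), 2) = Pow(Add(-1550, Add(-255, -732)), 2) = Pow(Add(-1550, -987), 2) = Pow(-2537, 2) = 6436369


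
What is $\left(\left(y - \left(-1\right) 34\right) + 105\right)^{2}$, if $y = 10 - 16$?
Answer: $17689$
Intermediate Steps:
$y = -6$
$\left(\left(y - \left(-1\right) 34\right) + 105\right)^{2} = \left(\left(-6 - \left(-1\right) 34\right) + 105\right)^{2} = \left(\left(-6 - -34\right) + 105\right)^{2} = \left(\left(-6 + 34\right) + 105\right)^{2} = \left(28 + 105\right)^{2} = 133^{2} = 17689$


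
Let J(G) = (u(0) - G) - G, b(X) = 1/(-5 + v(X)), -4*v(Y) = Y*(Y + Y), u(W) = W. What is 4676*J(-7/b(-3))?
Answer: -621908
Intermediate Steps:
v(Y) = -Y²/2 (v(Y) = -Y*(Y + Y)/4 = -Y*2*Y/4 = -Y²/2)
b(X) = 1/(-5 - X²/2)
J(G) = -2*G (J(G) = (0 - G) - G = -G - G = -2*G)
4676*J(-7/b(-3)) = 4676*(-(-14)/((-2/(10 + (-3)²)))) = 4676*(-(-14)/((-2/(10 + 9)))) = 4676*(-(-14)/((-2/19))) = 4676*(-(-14)/((-2*1/19))) = 4676*(-(-14)/(-2/19)) = 4676*(-(-14)*(-19)/2) = 4676*(-2*133/2) = 4676*(-133) = -621908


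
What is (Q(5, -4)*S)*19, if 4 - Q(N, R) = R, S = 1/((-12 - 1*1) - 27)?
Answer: -19/5 ≈ -3.8000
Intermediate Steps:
S = -1/40 (S = 1/((-12 - 1) - 27) = 1/(-13 - 27) = 1/(-40) = -1/40 ≈ -0.025000)
Q(N, R) = 4 - R
(Q(5, -4)*S)*19 = ((4 - 1*(-4))*(-1/40))*19 = ((4 + 4)*(-1/40))*19 = (8*(-1/40))*19 = -⅕*19 = -19/5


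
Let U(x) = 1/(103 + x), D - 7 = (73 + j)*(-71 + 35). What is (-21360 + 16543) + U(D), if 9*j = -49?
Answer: -11185075/2322 ≈ -4817.0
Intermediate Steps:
j = -49/9 (j = (1/9)*(-49) = -49/9 ≈ -5.4444)
D = -2425 (D = 7 + (73 - 49/9)*(-71 + 35) = 7 + (608/9)*(-36) = 7 - 2432 = -2425)
(-21360 + 16543) + U(D) = (-21360 + 16543) + 1/(103 - 2425) = -4817 + 1/(-2322) = -4817 - 1/2322 = -11185075/2322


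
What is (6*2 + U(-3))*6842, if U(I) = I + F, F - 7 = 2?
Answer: 123156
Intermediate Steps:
F = 9 (F = 7 + 2 = 9)
U(I) = 9 + I (U(I) = I + 9 = 9 + I)
(6*2 + U(-3))*6842 = (6*2 + (9 - 3))*6842 = (12 + 6)*6842 = 18*6842 = 123156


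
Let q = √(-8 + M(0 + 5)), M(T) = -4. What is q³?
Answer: -24*I*√3 ≈ -41.569*I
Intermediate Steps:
q = 2*I*√3 (q = √(-8 - 4) = √(-12) = 2*I*√3 ≈ 3.4641*I)
q³ = (2*I*√3)³ = -24*I*√3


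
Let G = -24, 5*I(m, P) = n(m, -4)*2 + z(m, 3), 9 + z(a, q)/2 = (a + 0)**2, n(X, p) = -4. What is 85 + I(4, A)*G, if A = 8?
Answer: 281/5 ≈ 56.200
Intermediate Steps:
z(a, q) = -18 + 2*a**2 (z(a, q) = -18 + 2*(a + 0)**2 = -18 + 2*a**2)
I(m, P) = -26/5 + 2*m**2/5 (I(m, P) = (-4*2 + (-18 + 2*m**2))/5 = (-8 + (-18 + 2*m**2))/5 = (-26 + 2*m**2)/5 = -26/5 + 2*m**2/5)
85 + I(4, A)*G = 85 + (-26/5 + (2/5)*4**2)*(-24) = 85 + (-26/5 + (2/5)*16)*(-24) = 85 + (-26/5 + 32/5)*(-24) = 85 + (6/5)*(-24) = 85 - 144/5 = 281/5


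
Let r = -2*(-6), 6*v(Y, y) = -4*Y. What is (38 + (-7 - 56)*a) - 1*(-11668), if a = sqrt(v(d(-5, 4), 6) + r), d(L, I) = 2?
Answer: 11706 - 84*sqrt(6) ≈ 11500.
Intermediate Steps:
v(Y, y) = -2*Y/3 (v(Y, y) = (-4*Y)/6 = -2*Y/3)
r = 12
a = 4*sqrt(6)/3 (a = sqrt(-2/3*2 + 12) = sqrt(-4/3 + 12) = sqrt(32/3) = 4*sqrt(6)/3 ≈ 3.2660)
(38 + (-7 - 56)*a) - 1*(-11668) = (38 + (-7 - 56)*(4*sqrt(6)/3)) - 1*(-11668) = (38 - 84*sqrt(6)) + 11668 = 11706 - 84*sqrt(6)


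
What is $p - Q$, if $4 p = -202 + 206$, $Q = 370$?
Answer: $-369$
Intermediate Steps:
$p = 1$ ($p = \frac{-202 + 206}{4} = \frac{1}{4} \cdot 4 = 1$)
$p - Q = 1 - 370 = -369$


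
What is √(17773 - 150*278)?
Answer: I*√23927 ≈ 154.68*I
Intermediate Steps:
√(17773 - 150*278) = √(17773 - 41700) = √(-23927) = I*√23927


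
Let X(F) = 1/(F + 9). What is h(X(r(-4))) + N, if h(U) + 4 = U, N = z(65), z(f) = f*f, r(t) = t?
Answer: 21106/5 ≈ 4221.2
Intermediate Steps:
X(F) = 1/(9 + F)
z(f) = f²
N = 4225 (N = 65² = 4225)
h(U) = -4 + U
h(X(r(-4))) + N = (-4 + 1/(9 - 4)) + 4225 = (-4 + 1/5) + 4225 = (-4 + ⅕) + 4225 = -19/5 + 4225 = 21106/5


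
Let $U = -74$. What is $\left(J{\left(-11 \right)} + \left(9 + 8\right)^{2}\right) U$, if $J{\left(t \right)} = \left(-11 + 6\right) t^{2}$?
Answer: $23384$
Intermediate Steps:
$J{\left(t \right)} = - 5 t^{2}$
$\left(J{\left(-11 \right)} + \left(9 + 8\right)^{2}\right) U = \left(- 5 \left(-11\right)^{2} + \left(9 + 8\right)^{2}\right) \left(-74\right) = \left(\left(-5\right) 121 + 17^{2}\right) \left(-74\right) = \left(-605 + 289\right) \left(-74\right) = \left(-316\right) \left(-74\right) = 23384$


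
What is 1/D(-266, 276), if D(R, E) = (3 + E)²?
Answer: 1/77841 ≈ 1.2847e-5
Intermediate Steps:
1/D(-266, 276) = 1/((3 + 276)²) = 1/(279²) = 1/77841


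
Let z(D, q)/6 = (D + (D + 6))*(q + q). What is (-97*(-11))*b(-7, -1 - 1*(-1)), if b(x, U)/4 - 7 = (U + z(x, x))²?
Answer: 1927390388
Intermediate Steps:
z(D, q) = 12*q*(6 + 2*D) (z(D, q) = 6*((D + (D + 6))*(q + q)) = 6*((D + (6 + D))*(2*q)) = 6*((6 + 2*D)*(2*q)) = 6*(2*q*(6 + 2*D)) = 12*q*(6 + 2*D))
b(x, U) = 28 + 4*(U + 24*x*(3 + x))²
(-97*(-11))*b(-7, -1 - 1*(-1)) = (-97*(-11))*(28 + 4*((-1 - 1*(-1)) + 24*(-7)*(3 - 7))²) = 1067*(28 + 4*((-1 + 1) + 24*(-7)*(-4))²) = 1067*(28 + 4*(0 + 672)²) = 1067*(28 + 4*672²) = 1067*(28 + 4*451584) = 1067*(28 + 1806336) = 1067*1806364 = 1927390388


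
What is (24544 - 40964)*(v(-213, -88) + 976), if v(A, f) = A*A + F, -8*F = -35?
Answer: -1522113475/2 ≈ -7.6106e+8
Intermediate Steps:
F = 35/8 (F = -⅛*(-35) = 35/8 ≈ 4.3750)
v(A, f) = 35/8 + A² (v(A, f) = A*A + 35/8 = A² + 35/8 = 35/8 + A²)
(24544 - 40964)*(v(-213, -88) + 976) = (24544 - 40964)*((35/8 + (-213)²) + 976) = -16420*((35/8 + 45369) + 976) = -16420*(362987/8 + 976) = -16420*370795/8 = -1522113475/2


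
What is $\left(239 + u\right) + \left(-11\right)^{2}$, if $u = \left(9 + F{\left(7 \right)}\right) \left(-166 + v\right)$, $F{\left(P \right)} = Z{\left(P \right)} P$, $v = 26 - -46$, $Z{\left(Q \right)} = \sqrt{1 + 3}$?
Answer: $-1802$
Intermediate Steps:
$Z{\left(Q \right)} = 2$ ($Z{\left(Q \right)} = \sqrt{4} = 2$)
$v = 72$ ($v = 26 + 46 = 72$)
$F{\left(P \right)} = 2 P$
$u = -2162$ ($u = \left(9 + 2 \cdot 7\right) \left(-166 + 72\right) = \left(9 + 14\right) \left(-94\right) = 23 \left(-94\right) = -2162$)
$\left(239 + u\right) + \left(-11\right)^{2} = \left(239 - 2162\right) + \left(-11\right)^{2} = -1923 + 121 = -1802$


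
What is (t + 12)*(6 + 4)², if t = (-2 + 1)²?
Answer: 1300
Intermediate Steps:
t = 1 (t = (-1)² = 1)
(t + 12)*(6 + 4)² = (1 + 12)*(6 + 4)² = 13*10² = 13*100 = 1300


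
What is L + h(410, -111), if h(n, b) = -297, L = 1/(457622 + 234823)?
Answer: -205656164/692445 ≈ -297.00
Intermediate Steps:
L = 1/692445 ≈ 1.4442e-6
L + h(410, -111) = 1/692445 - 297 = -205656164/692445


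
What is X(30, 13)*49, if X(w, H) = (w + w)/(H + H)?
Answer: 1470/13 ≈ 113.08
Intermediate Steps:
X(w, H) = w/H (X(w, H) = (2*w)/((2*H)) = (2*w)*(1/(2*H)) = w/H)
X(30, 13)*49 = (30/13)*49 = 1470/13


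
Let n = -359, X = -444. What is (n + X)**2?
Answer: 644809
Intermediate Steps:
(n + X)**2 = (-359 - 444)**2 = (-803)**2 = 644809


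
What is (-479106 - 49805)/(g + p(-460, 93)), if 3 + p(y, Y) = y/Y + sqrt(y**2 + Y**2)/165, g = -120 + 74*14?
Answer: -4188554622532225/7190993327912 + 27955590905*sqrt(220249)/7190993327912 ≈ -580.65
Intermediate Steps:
g = 916 (g = -120 + 1036 = 916)
p(y, Y) = -3 + sqrt(Y**2 + y**2)/165 + y/Y (p(y, Y) = -3 + (y/Y + sqrt(y**2 + Y**2)/165) = -3 + (y/Y + sqrt(Y**2 + y**2)*(1/165)) = -3 + (y/Y + sqrt(Y**2 + y**2)/165) = -3 + (sqrt(Y**2 + y**2)/165 + y/Y) = -3 + sqrt(Y**2 + y**2)/165 + y/Y)
(-479106 - 49805)/(g + p(-460, 93)) = (-479106 - 49805)/(916 + (-3 + sqrt(93**2 + (-460)**2)/165 - 460/93)) = -528911/(916 + (-3 + sqrt(8649 + 211600)/165 - 460*1/93)) = -528911/(916 + (-3 + sqrt(220249)/165 - 460/93)) = -528911/(916 + (-739/93 + sqrt(220249)/165)) = -528911/(84449/93 + sqrt(220249)/165)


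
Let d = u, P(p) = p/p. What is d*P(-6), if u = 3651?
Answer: 3651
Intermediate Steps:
P(p) = 1
d = 3651
d*P(-6) = 3651*1 = 3651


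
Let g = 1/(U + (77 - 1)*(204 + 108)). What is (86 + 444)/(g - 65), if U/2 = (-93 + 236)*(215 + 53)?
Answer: -1003600/123083 ≈ -8.1538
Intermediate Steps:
U = 76648 (U = 2*((-93 + 236)*(215 + 53)) = 2*(143*268) = 2*38324 = 76648)
g = 1/100360 (g = 1/(76648 + (77 - 1)*(204 + 108)) = 1/(76648 + 76*312) = 1/(76648 + 23712) = 1/100360 ≈ 9.9641e-6)
(86 + 444)/(g - 65) = (86 + 444)/(1/100360 - 65) = 530/(-6523399/100360) = 530*(-100360/6523399) = -1003600/123083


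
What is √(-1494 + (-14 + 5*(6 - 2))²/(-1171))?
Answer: 3*I*√227630690/1171 ≈ 38.653*I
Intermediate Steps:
√(-1494 + (-14 + 5*(6 - 2))²/(-1171)) = √(-1494 + (-14 + 5*4)²*(-1/1171)) = √(-1494 + (-14 + 20)²*(-1/1171)) = √(-1494 + 6²*(-1/1171)) = √(-1494 + 36*(-1/1171)) = √(-1494 - 36/1171) = √(-1749510/1171) = 3*I*√227630690/1171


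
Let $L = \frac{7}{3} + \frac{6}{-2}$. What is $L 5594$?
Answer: $- \frac{11188}{3} \approx -3729.3$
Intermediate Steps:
$L = - \frac{2}{3}$ ($L = 7 \cdot \frac{1}{3} + 6 \left(- \frac{1}{2}\right) = \frac{7}{3} - 3 = - \frac{2}{3} \approx -0.66667$)
$L 5594 = \left(- \frac{2}{3}\right) 5594 = - \frac{11188}{3}$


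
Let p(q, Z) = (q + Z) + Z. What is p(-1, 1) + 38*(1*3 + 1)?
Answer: 153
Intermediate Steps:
p(q, Z) = q + 2*Z (p(q, Z) = (Z + q) + Z = q + 2*Z)
p(-1, 1) + 38*(1*3 + 1) = (-1 + 2*1) + 38*(1*3 + 1) = (-1 + 2) + 38*(3 + 1) = 1 + 38*4 = 1 + 152 = 153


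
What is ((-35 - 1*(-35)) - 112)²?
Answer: 12544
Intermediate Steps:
((-35 - 1*(-35)) - 112)² = ((-35 + 35) - 112)² = (0 - 112)² = (-112)² = 12544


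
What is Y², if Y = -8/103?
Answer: 64/10609 ≈ 0.0060326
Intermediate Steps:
Y = -8/103 (Y = -8*1/103 = -8/103 ≈ -0.077670)
Y² = (-8/103)² = 64/10609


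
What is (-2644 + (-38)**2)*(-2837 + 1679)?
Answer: 1389600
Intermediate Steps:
(-2644 + (-38)**2)*(-2837 + 1679) = (-2644 + 1444)*(-1158) = -1200*(-1158) = 1389600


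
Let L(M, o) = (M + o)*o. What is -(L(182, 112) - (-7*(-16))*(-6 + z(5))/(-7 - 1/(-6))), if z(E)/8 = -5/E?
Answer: -1340640/41 ≈ -32699.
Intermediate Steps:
z(E) = -40/E (z(E) = 8*(-5/E) = -40/E)
L(M, o) = o*(M + o)
-(L(182, 112) - (-7*(-16))*(-6 + z(5))/(-7 - 1/(-6))) = -(112*(182 + 112) - (-7*(-16))*(-6 - 40/5)/(-7 - 1/(-6))) = -(112*294 - 112*(-6 - 40*⅕)/(-7 - 1*(-⅙))) = -(32928 - 112*(-6 - 8)/(-7 + ⅙)) = -(32928 - 112*(-14/(-41/6))) = -(32928 - 112*(-14*(-6/41))) = -(32928 - 112*84/41) = -(32928 - 1*9408/41) = -(32928 - 9408/41) = -1*1340640/41 = -1340640/41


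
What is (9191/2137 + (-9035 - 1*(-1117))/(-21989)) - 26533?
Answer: -1246579729104/46990493 ≈ -26528.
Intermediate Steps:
(9191/2137 + (-9035 - 1*(-1117))/(-21989)) - 26533 = (9191*(1/2137) + (-9035 + 1117)*(-1/21989)) - 26533 = (9191/2137 - 7918*(-1/21989)) - 26533 = (9191/2137 + 7918/21989) - 26533 = 219021665/46990493 - 26533 = -1246579729104/46990493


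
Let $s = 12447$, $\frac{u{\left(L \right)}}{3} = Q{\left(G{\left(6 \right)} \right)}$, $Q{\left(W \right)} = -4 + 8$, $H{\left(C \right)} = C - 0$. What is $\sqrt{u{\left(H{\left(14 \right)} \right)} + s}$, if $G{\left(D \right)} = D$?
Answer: $\sqrt{12459} \approx 111.62$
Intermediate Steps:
$H{\left(C \right)} = C$ ($H{\left(C \right)} = C + 0 = C$)
$Q{\left(W \right)} = 4$
$u{\left(L \right)} = 12$ ($u{\left(L \right)} = 3 \cdot 4 = 12$)
$\sqrt{u{\left(H{\left(14 \right)} \right)} + s} = \sqrt{12 + 12447} = \sqrt{12459}$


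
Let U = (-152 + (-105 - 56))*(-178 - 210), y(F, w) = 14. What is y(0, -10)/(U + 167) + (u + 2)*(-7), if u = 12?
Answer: -1702552/17373 ≈ -98.000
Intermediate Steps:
U = 121444 (U = (-152 - 161)*(-388) = -313*(-388) = 121444)
y(0, -10)/(U + 167) + (u + 2)*(-7) = 14/(121444 + 167) + (12 + 2)*(-7) = 14/121611 + 14*(-7) = 14*(1/121611) - 98 = 2/17373 - 98 = -1702552/17373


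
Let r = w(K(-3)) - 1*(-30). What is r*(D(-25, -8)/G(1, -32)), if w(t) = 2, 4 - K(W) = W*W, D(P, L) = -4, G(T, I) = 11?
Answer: -128/11 ≈ -11.636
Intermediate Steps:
K(W) = 4 - W**2 (K(W) = 4 - W*W = 4 - W**2)
r = 32 (r = 2 - 1*(-30) = 2 + 30 = 32)
r*(D(-25, -8)/G(1, -32)) = 32*(-4/11) = -128/11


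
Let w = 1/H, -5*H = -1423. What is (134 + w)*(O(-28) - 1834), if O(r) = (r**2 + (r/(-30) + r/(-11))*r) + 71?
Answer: -33867346009/234795 ≈ -1.4424e+5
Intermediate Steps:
H = 1423/5 (H = -1/5*(-1423) = 1423/5 ≈ 284.60)
w = 5/1423 (w = 1/(1423/5) = 5/1423 ≈ 0.0035137)
O(r) = 71 + 289*r**2/330 (O(r) = (r**2 + (r*(-1/30) + r*(-1/11))*r) + 71 = (r**2 + (-r/30 - r/11)*r) + 71 = (r**2 + (-41*r/330)*r) + 71 = (r**2 - 41*r**2/330) + 71 = 289*r**2/330 + 71 = 71 + 289*r**2/330)
(134 + w)*(O(-28) - 1834) = (134 + 5/1423)*((71 + (289/330)*(-28)**2) - 1834) = 190687*((71 + (289/330)*784) - 1834)/1423 = 190687*((71 + 113288/165) - 1834)/1423 = 190687*(125003/165 - 1834)/1423 = (190687/1423)*(-177607/165) = -33867346009/234795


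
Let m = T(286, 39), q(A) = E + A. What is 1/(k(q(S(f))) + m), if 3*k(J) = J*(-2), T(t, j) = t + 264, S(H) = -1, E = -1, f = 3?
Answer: 3/1654 ≈ 0.0018138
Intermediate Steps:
T(t, j) = 264 + t
q(A) = -1 + A
k(J) = -2*J/3 (k(J) = (J*(-2))/3 = (-2*J)/3 = -2*J/3)
m = 550 (m = 264 + 286 = 550)
1/(k(q(S(f))) + m) = 1/(-2*(-1 - 1)/3 + 550) = 1/(-⅔*(-2) + 550) = 1/(4/3 + 550) = 1/(1654/3) = 3/1654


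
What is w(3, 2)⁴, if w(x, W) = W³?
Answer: 4096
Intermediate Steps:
w(3, 2)⁴ = (2³)⁴ = 8⁴ = 4096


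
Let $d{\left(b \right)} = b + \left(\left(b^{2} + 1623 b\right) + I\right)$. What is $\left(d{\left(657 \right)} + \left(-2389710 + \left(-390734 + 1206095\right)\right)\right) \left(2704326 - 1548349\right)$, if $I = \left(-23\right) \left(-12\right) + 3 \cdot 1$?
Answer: $-87221932581$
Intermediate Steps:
$I = 279$ ($I = 276 + 3 = 279$)
$d{\left(b \right)} = 279 + b^{2} + 1624 b$ ($d{\left(b \right)} = b + \left(\left(b^{2} + 1623 b\right) + 279\right) = b + \left(279 + b^{2} + 1623 b\right) = 279 + b^{2} + 1624 b$)
$\left(d{\left(657 \right)} + \left(-2389710 + \left(-390734 + 1206095\right)\right)\right) \left(2704326 - 1548349\right) = \left(\left(279 + 657^{2} + 1624 \cdot 657\right) + \left(-2389710 + \left(-390734 + 1206095\right)\right)\right) \left(2704326 - 1548349\right) = \left(\left(279 + 431649 + 1066968\right) + \left(-2389710 + 815361\right)\right) 1155977 = \left(1498896 - 1574349\right) 1155977 = \left(-75453\right) 1155977 = -87221932581$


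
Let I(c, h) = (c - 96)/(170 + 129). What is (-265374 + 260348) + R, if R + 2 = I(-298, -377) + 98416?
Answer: 27922618/299 ≈ 93387.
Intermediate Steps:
I(c, h) = -96/299 + c/299 (I(c, h) = (-96 + c)/299 = (-96 + c)*(1/299) = -96/299 + c/299)
R = 29425392/299 (R = -2 + ((-96/299 + (1/299)*(-298)) + 98416) = -2 + ((-96/299 - 298/299) + 98416) = -2 + (-394/299 + 98416) = -2 + 29425990/299 = 29425392/299 ≈ 98413.)
(-265374 + 260348) + R = (-265374 + 260348) + 29425392/299 = -5026 + 29425392/299 = 27922618/299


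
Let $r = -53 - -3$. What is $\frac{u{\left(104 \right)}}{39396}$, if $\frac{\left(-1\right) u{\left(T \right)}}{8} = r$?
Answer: $\frac{100}{9849} \approx 0.010153$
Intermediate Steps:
$r = -50$ ($r = -53 + 3 = -50$)
$u{\left(T \right)} = 400$ ($u{\left(T \right)} = \left(-8\right) \left(-50\right) = 400$)
$\frac{u{\left(104 \right)}}{39396} = \frac{400}{39396} = 400 \cdot \frac{1}{39396} = \frac{100}{9849}$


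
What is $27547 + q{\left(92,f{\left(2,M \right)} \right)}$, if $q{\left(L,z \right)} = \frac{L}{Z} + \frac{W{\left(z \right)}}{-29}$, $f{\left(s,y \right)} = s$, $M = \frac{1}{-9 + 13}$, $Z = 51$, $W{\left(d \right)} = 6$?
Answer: $\frac{40744375}{1479} \approx 27549.0$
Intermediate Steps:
$M = \frac{1}{4} \approx 0.25$
$q{\left(L,z \right)} = - \frac{6}{29} + \frac{L}{51}$ ($q{\left(L,z \right)} = \frac{L}{51} + \frac{6}{-29} = L \frac{1}{51} + 6 \left(- \frac{1}{29}\right) = \frac{L}{51} - \frac{6}{29} = - \frac{6}{29} + \frac{L}{51}$)
$27547 + q{\left(92,f{\left(2,M \right)} \right)} = 27547 + \left(- \frac{6}{29} + \frac{1}{51} \cdot 92\right) = 27547 + \left(- \frac{6}{29} + \frac{92}{51}\right) = 27547 + \frac{2362}{1479} = \frac{40744375}{1479}$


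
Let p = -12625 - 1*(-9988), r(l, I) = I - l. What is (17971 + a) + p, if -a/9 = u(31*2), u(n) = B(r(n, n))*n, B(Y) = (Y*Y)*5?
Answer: 15334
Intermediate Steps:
B(Y) = 5*Y² (B(Y) = Y²*5 = 5*Y²)
u(n) = 0 (u(n) = (5*(n - n)²)*n = (5*0²)*n = (5*0)*n = 0*n = 0)
p = -2637 (p = -12625 + 9988 = -2637)
a = 0 (a = -9*0 = 0)
(17971 + a) + p = (17971 + 0) - 2637 = 17971 - 2637 = 15334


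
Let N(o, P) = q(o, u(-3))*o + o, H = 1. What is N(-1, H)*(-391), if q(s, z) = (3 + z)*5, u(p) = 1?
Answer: 8211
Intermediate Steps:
q(s, z) = 15 + 5*z
N(o, P) = 21*o (N(o, P) = (15 + 5*1)*o + o = (15 + 5)*o + o = 20*o + o = 21*o)
N(-1, H)*(-391) = (21*(-1))*(-391) = -21*(-391) = 8211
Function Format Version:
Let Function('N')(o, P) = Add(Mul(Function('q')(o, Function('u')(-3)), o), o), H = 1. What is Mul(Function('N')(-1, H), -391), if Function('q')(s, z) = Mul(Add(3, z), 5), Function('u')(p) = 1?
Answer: 8211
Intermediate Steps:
Function('q')(s, z) = Add(15, Mul(5, z))
Function('N')(o, P) = Mul(21, o) (Function('N')(o, P) = Add(Mul(Add(15, Mul(5, 1)), o), o) = Add(Mul(Add(15, 5), o), o) = Add(Mul(20, o), o) = Mul(21, o))
Mul(Function('N')(-1, H), -391) = Mul(Mul(21, -1), -391) = Mul(-21, -391) = 8211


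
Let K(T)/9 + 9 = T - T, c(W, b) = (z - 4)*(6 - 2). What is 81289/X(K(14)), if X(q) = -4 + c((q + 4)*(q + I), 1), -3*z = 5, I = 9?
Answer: -243867/80 ≈ -3048.3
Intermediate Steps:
z = -5/3 (z = -⅓*5 = -5/3 ≈ -1.6667)
c(W, b) = -68/3 (c(W, b) = (-5/3 - 4)*(6 - 2) = -17/3*4 = -68/3)
K(T) = -81 (K(T) = -81 + 9*(T - T) = -81 + 9*0 = -81 + 0 = -81)
X(q) = -80/3 (X(q) = -4 - 68/3 = -80/3)
81289/X(K(14)) = 81289/(-80/3) = 81289*(-3/80) = -243867/80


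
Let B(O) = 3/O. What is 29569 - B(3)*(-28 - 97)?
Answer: 29694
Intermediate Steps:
29569 - B(3)*(-28 - 97) = 29569 - 3/3*(-28 - 97) = 29569 - 3*(⅓)*(-125) = 29569 - (-125) = 29569 - 1*(-125) = 29569 + 125 = 29694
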